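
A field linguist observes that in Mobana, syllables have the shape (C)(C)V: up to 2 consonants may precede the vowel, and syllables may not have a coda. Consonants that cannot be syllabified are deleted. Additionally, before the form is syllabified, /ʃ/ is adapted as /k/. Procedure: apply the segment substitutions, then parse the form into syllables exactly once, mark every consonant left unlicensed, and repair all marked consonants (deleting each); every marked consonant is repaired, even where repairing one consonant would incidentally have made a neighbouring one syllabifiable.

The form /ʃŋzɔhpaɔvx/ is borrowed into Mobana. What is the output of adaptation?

ŋzɔhpaɔ

Substitution: /ʃ/ → /k/, giving /kŋzɔhpaɔvx/.
The consonants /k/, /v/, /x/ cannot be parsed into a legal (C)(C)V syllable (no codas are permitted; onsets may contain at most 2 consonants).
Deletion applies to /k/, /v/, /x/.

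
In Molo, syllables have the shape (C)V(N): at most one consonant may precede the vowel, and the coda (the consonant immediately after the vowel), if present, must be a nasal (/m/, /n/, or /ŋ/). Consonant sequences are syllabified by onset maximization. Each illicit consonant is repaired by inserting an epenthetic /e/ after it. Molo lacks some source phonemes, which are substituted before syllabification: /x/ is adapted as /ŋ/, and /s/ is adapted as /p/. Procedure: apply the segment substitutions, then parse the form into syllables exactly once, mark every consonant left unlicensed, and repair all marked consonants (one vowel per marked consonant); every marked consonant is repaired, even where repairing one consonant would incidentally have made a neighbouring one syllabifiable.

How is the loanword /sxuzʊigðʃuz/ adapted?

peŋuzʊigeðeʃuze

Substitution: /s/ → /p/, /x/ → /ŋ/, giving /pŋuzʊigðʃuz/.
Syllabifying with onset maximization leaves /p/, /g/, /ð/, /z/ stranded (only a nasal (/m/, /n/, or /ŋ/) is licensed in coda position; onsets are limited to one consonant).
Each unlicensed consonant becomes the onset of a new syllable: /p/ → /pe/, /g/ → /ge/, /ð/ → /ðe/, /z/ → /ze/.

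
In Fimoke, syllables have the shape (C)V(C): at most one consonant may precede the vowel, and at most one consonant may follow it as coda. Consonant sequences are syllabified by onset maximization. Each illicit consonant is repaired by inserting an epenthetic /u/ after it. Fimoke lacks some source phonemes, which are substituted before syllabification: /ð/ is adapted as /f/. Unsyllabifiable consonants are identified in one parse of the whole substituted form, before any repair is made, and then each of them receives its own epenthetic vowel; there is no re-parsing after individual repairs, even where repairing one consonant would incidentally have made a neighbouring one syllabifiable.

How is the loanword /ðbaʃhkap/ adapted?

fubaʃhukap

Substitution: /ð/ → /f/, giving /fbaʃhkap/.
Syllabifying with onset maximization leaves /f/, /h/ stranded (at most one coda consonant is licensed; onsets are limited to one consonant).
Epenthesis after each stranded consonant: /f/ → /fu/, /h/ → /hu/.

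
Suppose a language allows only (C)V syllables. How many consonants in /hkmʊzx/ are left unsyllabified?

The consonants /h/, /k/, /z/, /x/ cannot be parsed into a legal (C)V syllable (no codas are permitted; onsets are limited to one consonant).

4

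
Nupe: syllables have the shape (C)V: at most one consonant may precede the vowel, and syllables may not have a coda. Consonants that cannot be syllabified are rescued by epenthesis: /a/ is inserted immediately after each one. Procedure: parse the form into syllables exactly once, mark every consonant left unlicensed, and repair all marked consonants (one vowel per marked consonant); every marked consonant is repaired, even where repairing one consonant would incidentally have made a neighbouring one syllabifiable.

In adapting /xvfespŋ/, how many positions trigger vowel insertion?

5

The unsyllabifiable consonants are /x/, /v/, /s/, /p/, /ŋ/; each receives one epenthetic vowel.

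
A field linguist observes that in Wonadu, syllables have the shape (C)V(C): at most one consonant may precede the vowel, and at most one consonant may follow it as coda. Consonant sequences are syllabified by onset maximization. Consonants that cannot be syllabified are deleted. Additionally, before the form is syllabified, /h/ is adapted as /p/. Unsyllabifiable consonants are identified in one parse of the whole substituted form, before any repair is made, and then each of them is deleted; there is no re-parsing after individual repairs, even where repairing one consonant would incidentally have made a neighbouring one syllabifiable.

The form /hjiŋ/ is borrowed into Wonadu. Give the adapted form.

jiŋ

Substitution: /h/ → /p/, giving /pjiŋ/.
Under (C)V(C), the unsyllabifiable consonants are /p/ (at most one coda consonant is licensed; onsets are limited to one consonant).
Each unlicensed consonant is deleted: /p/.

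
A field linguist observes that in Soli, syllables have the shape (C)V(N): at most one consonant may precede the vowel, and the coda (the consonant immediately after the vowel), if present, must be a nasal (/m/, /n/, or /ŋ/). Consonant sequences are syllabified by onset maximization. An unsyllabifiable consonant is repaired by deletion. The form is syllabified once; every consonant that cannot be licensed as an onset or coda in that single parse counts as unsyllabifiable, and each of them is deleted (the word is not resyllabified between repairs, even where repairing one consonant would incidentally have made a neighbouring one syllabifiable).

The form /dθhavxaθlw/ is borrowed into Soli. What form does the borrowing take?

haxa

Syllabifying with onset maximization leaves /d/, /θ/, /v/, /θ/, /l/, /w/ stranded (only a nasal (/m/, /n/, or /ŋ/) is licensed in coda position; onsets are limited to one consonant).
Deletion applies to /d/, /θ/, /v/, /θ/, /l/, /w/.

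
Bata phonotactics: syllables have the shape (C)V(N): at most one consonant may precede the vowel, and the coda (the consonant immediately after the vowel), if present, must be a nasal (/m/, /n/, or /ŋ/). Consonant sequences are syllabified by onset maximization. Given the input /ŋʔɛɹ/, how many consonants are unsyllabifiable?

Under (C)V(N), the unsyllabifiable consonants are /ŋ/, /ɹ/ (only a nasal (/m/, /n/, or /ŋ/) is licensed in coda position; onsets are limited to one consonant).

2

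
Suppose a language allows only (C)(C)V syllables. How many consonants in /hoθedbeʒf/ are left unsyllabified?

Syllabifying with onset maximization leaves /ʒ/, /f/ stranded (no codas are permitted; onsets may contain at most 2 consonants).

2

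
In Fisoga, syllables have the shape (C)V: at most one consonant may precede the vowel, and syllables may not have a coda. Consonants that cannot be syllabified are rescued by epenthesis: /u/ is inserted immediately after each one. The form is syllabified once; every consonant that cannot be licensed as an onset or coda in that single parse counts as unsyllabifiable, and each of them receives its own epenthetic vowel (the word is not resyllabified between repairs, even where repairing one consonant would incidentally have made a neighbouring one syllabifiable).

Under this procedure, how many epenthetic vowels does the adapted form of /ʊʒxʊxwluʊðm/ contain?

5

The unsyllabifiable consonants are /ʒ/, /x/, /w/, /ð/, /m/; each receives one epenthetic vowel.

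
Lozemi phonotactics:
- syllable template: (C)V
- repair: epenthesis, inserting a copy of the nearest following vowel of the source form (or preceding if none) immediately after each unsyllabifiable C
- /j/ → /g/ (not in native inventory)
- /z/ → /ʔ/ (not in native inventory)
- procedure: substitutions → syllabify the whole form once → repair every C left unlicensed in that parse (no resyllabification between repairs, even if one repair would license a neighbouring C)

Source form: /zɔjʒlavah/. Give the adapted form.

Substitution: /z/ → /ʔ/, /j/ → /g/, giving /ʔɔgʒlavah/.
Under (C)V, the unsyllabifiable consonants are /g/, /ʒ/, /h/ (no codas are permitted; onsets are limited to one consonant).
Each unlicensed consonant becomes the onset of a new syllable: /g/ → /ga/, /ʒ/ → /ʒa/, /h/ → /ha/.

ʔɔgaʒalavaha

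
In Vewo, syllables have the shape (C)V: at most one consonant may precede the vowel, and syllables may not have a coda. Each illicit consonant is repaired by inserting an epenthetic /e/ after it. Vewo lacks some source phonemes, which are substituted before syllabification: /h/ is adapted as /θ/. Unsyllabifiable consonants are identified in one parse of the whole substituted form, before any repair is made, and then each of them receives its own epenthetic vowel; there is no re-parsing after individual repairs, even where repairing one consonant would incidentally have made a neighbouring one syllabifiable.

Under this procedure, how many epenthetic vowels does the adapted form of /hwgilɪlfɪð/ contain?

After substitution the input is /θwgilɪlfɪð/.
The unsyllabifiable consonants are /θ/, /w/, /l/, /ð/; each receives one epenthetic vowel.

4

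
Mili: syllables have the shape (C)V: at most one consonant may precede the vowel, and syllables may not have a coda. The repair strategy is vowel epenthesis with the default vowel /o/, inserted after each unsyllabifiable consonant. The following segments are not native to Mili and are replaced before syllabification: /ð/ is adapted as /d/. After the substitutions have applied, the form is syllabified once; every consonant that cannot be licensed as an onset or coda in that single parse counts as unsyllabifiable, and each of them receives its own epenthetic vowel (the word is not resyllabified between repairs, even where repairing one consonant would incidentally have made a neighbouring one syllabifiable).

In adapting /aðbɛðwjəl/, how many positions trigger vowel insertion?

4

After substitution the input is /adbɛdwjəl/.
The unsyllabifiable consonants are /d/, /d/, /w/, /l/; each receives one epenthetic vowel.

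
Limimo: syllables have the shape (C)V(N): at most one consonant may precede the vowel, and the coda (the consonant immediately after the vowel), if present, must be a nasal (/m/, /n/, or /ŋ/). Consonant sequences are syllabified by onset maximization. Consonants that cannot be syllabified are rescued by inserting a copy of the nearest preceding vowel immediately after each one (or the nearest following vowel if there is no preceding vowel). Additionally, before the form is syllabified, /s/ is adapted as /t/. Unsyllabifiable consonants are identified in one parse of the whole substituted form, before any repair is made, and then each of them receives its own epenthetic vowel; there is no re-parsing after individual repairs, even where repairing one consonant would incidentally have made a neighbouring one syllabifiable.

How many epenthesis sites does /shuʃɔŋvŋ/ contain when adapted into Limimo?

3

After substitution the input is /thuʃɔŋvŋ/.
The unsyllabifiable consonants are /t/, /v/, /ŋ/; each receives one epenthetic vowel.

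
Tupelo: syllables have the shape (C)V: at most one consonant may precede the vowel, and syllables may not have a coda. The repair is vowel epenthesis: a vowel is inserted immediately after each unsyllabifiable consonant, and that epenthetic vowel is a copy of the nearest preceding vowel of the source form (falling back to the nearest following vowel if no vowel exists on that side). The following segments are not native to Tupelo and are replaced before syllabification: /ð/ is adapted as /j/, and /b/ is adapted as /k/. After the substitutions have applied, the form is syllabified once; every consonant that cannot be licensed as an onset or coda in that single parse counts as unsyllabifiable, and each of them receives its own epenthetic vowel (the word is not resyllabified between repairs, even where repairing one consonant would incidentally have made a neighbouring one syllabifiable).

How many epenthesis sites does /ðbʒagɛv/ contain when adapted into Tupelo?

3

After substitution the input is /jkʒagɛv/.
The unsyllabifiable consonants are /j/, /k/, /v/; each receives one epenthetic vowel.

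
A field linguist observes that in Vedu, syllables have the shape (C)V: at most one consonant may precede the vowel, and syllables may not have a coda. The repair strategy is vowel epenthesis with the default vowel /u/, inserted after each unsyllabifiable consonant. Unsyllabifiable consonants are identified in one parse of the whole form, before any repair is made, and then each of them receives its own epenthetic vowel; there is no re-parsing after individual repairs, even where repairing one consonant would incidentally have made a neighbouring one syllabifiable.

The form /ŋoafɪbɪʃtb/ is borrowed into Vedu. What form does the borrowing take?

ŋoafɪbɪʃutubu

Syllabifying with onset maximization leaves /ʃ/, /t/, /b/ stranded (no codas are permitted; onsets are limited to one consonant).
Inserting the epenthetic vowel yields /ʃ/ → /ʃu/, /t/ → /tu/, /b/ → /bu/.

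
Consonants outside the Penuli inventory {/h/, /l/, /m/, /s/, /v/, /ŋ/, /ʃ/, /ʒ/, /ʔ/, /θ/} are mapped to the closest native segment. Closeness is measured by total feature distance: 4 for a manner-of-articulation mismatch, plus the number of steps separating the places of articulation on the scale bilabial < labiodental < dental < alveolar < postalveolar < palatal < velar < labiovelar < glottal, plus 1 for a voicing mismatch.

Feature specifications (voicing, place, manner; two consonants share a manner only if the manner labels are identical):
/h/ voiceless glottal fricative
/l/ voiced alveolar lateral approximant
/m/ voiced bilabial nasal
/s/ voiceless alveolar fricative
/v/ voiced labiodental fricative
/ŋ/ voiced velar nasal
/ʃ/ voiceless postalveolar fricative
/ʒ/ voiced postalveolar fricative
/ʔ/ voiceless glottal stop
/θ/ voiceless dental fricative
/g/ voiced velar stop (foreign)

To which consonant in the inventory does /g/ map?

ʔ

/ʔ/ is closest: same manner (stop), place distance 2 (velar→glottal), voicing differs (+1); total 3. Next closest is /ŋ/ at distance 4.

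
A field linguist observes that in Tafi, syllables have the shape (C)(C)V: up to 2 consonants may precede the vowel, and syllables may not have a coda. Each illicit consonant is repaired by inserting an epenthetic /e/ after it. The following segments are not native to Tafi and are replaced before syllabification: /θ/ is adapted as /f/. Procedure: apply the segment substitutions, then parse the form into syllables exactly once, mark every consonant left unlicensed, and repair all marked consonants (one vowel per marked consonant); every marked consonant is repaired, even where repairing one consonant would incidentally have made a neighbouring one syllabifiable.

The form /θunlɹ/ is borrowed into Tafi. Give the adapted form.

funeleɹe

Substitution: /θ/ → /f/, giving /funlɹ/.
Syllabifying with onset maximization leaves /n/, /l/, /ɹ/ stranded (no codas are permitted; onsets may contain at most 2 consonants).
Epenthesis after each stranded consonant: /n/ → /ne/, /l/ → /le/, /ɹ/ → /ɹe/.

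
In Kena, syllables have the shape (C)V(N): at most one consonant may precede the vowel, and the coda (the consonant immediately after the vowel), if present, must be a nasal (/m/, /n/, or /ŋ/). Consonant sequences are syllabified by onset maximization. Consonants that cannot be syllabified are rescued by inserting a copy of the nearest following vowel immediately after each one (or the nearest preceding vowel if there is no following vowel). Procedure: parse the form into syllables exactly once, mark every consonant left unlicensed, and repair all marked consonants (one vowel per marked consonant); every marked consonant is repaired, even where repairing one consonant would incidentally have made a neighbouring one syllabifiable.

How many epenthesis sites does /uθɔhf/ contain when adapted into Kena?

2

The unsyllabifiable consonants are /h/, /f/; each receives one epenthetic vowel.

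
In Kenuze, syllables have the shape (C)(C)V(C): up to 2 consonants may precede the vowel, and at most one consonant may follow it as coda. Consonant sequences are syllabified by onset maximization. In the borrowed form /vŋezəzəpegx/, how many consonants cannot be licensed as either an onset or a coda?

1

Syllabifying with onset maximization leaves /x/ stranded (at most one coda consonant is licensed; onsets may contain at most 2 consonants).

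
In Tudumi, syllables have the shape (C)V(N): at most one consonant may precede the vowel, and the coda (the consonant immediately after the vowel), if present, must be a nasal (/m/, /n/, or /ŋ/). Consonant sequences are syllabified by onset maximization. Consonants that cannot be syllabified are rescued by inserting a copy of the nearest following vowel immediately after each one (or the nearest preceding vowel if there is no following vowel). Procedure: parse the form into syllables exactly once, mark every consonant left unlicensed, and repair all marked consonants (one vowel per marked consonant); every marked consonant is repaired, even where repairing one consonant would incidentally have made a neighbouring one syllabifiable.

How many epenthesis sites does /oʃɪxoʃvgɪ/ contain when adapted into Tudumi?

2

The unsyllabifiable consonants are /ʃ/, /v/; each receives one epenthetic vowel.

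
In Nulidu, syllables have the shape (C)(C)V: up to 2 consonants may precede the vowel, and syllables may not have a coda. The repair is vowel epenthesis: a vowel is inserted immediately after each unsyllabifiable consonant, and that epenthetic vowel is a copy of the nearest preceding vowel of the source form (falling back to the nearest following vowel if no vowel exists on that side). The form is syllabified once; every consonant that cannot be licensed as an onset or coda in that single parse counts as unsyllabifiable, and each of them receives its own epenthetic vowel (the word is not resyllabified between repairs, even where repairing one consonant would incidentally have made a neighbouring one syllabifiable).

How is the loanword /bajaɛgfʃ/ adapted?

bajaɛgɛfɛʃɛ

Syllabifying with onset maximization leaves /g/, /f/, /ʃ/ stranded (no codas are permitted; onsets may contain at most 2 consonants).
Each unlicensed consonant becomes the onset of a new syllable: /g/ → /gɛ/, /f/ → /fɛ/, /ʃ/ → /ʃɛ/.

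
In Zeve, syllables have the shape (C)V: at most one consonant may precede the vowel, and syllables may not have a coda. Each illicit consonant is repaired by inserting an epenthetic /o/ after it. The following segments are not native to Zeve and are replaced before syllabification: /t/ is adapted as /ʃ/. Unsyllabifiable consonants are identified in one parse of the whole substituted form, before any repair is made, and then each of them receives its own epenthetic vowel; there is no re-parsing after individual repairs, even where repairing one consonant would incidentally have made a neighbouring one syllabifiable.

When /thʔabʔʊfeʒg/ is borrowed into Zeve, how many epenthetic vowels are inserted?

5

After substitution the input is /ʃhʔabʔʊfeʒg/.
The unsyllabifiable consonants are /ʃ/, /h/, /b/, /ʒ/, /g/; each receives one epenthetic vowel.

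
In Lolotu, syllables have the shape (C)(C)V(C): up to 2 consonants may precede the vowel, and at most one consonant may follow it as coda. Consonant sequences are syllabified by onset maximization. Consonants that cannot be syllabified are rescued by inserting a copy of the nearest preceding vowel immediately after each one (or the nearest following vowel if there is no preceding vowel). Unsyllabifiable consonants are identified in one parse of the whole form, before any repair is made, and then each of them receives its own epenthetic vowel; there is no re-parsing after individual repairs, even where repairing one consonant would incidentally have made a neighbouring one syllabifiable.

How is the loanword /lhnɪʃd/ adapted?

lɪhnɪʃdɪ

Syllabifying with onset maximization leaves /l/, /d/ stranded (at most one coda consonant is licensed; onsets may contain at most 2 consonants).
Epenthesis after each stranded consonant: /l/ → /lɪ/, /d/ → /dɪ/.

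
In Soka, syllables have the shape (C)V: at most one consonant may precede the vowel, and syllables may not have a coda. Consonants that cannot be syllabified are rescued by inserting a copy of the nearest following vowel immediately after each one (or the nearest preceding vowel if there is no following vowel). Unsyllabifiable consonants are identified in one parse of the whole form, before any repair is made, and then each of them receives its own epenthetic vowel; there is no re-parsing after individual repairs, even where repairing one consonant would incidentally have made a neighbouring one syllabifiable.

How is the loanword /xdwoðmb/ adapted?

The consonants /x/, /d/, /ð/, /m/, /b/ cannot be parsed into a legal (C)V syllable (no codas are permitted; onsets are limited to one consonant).
Each unlicensed consonant becomes the onset of a new syllable: /x/ → /xo/, /d/ → /do/, /ð/ → /ðo/, /m/ → /mo/, /b/ → /bo/.

xodowoðomobo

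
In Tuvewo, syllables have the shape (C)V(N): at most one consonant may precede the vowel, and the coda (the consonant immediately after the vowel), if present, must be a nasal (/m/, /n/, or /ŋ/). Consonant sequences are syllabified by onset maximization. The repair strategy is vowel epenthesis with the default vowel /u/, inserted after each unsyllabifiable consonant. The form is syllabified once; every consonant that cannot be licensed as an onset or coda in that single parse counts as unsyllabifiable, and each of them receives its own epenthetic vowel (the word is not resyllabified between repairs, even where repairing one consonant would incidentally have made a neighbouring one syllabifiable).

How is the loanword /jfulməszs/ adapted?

jufuluməsuzusu

Under (C)V(N), the unsyllabifiable consonants are /j/, /l/, /s/, /z/, /s/ (only a nasal (/m/, /n/, or /ŋ/) is licensed in coda position; onsets are limited to one consonant).
Inserting the epenthetic vowel yields /j/ → /ju/, /l/ → /lu/, /s/ → /su/, /z/ → /zu/, /s/ → /su/.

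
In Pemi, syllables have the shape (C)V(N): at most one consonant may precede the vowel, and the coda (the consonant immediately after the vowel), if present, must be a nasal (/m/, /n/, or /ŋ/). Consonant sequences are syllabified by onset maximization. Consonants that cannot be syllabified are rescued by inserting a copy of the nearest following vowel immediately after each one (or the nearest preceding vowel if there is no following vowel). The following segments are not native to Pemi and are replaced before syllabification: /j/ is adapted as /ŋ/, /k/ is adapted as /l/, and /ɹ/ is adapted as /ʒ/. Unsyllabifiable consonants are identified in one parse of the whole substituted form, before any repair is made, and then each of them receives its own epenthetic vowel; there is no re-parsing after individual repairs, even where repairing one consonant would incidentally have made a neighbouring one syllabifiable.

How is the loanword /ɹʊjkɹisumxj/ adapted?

ʒʊŋliʒisumxuŋu

Substitution: /ɹ/ → /ʒ/, /j/ → /ŋ/, /k/ → /l/, giving /ʒʊŋlʒisumxŋ/.
Syllabifying with onset maximization leaves /l/, /x/, /ŋ/ stranded (only a nasal (/m/, /n/, or /ŋ/) is licensed in coda position; onsets are limited to one consonant).
Each unlicensed consonant becomes the onset of a new syllable: /l/ → /li/, /x/ → /xu/, /ŋ/ → /ŋu/.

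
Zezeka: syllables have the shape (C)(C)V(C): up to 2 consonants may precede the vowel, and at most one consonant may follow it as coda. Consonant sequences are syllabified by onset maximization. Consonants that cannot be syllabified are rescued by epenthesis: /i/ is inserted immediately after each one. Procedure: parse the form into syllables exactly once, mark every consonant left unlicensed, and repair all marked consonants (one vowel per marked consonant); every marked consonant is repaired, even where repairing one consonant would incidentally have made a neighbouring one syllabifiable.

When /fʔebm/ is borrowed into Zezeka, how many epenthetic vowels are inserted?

The unsyllabifiable consonants are /m/; each receives one epenthetic vowel.

1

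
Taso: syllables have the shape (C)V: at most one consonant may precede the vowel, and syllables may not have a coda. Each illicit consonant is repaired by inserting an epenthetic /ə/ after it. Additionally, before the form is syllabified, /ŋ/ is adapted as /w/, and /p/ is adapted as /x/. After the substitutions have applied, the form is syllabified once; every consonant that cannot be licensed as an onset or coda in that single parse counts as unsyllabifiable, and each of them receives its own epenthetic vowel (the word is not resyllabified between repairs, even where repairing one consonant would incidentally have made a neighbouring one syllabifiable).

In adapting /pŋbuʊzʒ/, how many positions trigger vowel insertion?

4

After substitution the input is /xwbuʊzʒ/.
The unsyllabifiable consonants are /x/, /w/, /z/, /ʒ/; each receives one epenthetic vowel.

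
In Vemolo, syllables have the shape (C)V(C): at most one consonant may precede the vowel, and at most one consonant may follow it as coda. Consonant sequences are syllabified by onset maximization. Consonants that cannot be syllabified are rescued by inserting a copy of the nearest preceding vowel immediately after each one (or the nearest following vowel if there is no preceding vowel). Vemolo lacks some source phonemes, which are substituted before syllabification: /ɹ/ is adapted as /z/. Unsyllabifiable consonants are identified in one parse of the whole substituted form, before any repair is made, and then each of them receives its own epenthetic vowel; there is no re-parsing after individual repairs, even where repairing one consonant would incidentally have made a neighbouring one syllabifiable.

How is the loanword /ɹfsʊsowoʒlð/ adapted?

zʊfʊsʊsowoʒloðo

Substitution: /ɹ/ → /z/, giving /zfsʊsowoʒlð/.
Under (C)V(C), the unsyllabifiable consonants are /z/, /f/, /l/, /ð/ (at most one coda consonant is licensed; onsets are limited to one consonant).
Epenthesis after each stranded consonant: /z/ → /zʊ/, /f/ → /fʊ/, /l/ → /lo/, /ð/ → /ðo/.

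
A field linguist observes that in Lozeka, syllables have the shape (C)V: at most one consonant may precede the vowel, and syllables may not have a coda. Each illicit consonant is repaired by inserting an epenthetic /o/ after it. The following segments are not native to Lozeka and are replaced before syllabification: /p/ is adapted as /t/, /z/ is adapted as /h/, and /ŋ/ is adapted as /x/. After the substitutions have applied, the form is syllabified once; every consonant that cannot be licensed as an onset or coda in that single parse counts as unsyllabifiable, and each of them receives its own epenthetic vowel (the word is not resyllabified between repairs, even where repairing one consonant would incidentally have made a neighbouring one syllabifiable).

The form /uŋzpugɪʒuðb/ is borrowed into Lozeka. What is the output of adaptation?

uxohotugɪʒuðobo

Substitution: /ŋ/ → /x/, /z/ → /h/, /p/ → /t/, giving /uxhtugɪʒuðb/.
Syllabifying with onset maximization leaves /x/, /h/, /ð/, /b/ stranded (no codas are permitted; onsets are limited to one consonant).
Inserting the epenthetic vowel yields /x/ → /xo/, /h/ → /ho/, /ð/ → /ðo/, /b/ → /bo/.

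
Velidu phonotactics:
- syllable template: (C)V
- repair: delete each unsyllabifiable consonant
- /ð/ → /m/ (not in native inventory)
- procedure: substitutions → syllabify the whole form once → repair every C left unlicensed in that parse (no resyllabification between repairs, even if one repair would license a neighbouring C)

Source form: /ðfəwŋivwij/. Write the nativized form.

Substitution: /ð/ → /m/, giving /mfəwŋivwij/.
Syllabifying with onset maximization leaves /m/, /w/, /v/, /j/ stranded (no codas are permitted; onsets are limited to one consonant).
Each unlicensed consonant is deleted: /m/, /w/, /v/, /j/.

fəŋiwi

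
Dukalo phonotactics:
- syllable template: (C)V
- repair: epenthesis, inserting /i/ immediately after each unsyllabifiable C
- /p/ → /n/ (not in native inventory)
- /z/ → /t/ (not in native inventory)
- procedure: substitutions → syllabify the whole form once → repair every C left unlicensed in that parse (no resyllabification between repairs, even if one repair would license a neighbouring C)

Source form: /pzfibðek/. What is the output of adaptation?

Substitution: /p/ → /n/, /z/ → /t/, giving /ntfibðek/.
Syllabifying with onset maximization leaves /n/, /t/, /b/, /k/ stranded (no codas are permitted; onsets are limited to one consonant).
Epenthesis after each stranded consonant: /n/ → /ni/, /t/ → /ti/, /b/ → /bi/, /k/ → /ki/.

nitifibiðeki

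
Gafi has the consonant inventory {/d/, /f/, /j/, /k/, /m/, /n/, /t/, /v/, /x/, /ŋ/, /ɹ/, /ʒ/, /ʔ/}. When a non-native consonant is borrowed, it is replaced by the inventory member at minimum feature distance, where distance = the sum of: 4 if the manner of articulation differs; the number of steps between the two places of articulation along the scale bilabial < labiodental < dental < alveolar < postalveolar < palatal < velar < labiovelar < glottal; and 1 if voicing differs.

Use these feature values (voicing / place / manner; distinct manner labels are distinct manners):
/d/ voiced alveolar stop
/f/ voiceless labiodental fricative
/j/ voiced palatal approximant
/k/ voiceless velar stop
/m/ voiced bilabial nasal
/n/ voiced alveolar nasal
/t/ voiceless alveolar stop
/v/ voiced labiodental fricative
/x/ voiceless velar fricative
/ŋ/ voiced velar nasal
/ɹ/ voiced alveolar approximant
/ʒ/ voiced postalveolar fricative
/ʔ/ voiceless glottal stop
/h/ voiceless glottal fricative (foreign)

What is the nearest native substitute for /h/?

/x/ is closest: same manner (fricative), place distance 2 (glottal→velar), same voicing; total 2. Next closest is /ʔ/ at distance 4.

x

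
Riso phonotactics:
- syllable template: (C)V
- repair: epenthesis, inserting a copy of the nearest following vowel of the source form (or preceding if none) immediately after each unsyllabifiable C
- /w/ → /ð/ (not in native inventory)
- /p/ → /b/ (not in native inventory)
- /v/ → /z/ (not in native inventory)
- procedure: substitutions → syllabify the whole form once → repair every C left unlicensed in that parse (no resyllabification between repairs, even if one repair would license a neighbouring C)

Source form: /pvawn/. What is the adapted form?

Substitution: /p/ → /b/, /v/ → /z/, /w/ → /ð/, giving /bzaðn/.
Syllabifying with onset maximization leaves /b/, /ð/, /n/ stranded (no codas are permitted; onsets are limited to one consonant).
Inserting the epenthetic vowel yields /b/ → /ba/, /ð/ → /ða/, /n/ → /na/.

bazaðana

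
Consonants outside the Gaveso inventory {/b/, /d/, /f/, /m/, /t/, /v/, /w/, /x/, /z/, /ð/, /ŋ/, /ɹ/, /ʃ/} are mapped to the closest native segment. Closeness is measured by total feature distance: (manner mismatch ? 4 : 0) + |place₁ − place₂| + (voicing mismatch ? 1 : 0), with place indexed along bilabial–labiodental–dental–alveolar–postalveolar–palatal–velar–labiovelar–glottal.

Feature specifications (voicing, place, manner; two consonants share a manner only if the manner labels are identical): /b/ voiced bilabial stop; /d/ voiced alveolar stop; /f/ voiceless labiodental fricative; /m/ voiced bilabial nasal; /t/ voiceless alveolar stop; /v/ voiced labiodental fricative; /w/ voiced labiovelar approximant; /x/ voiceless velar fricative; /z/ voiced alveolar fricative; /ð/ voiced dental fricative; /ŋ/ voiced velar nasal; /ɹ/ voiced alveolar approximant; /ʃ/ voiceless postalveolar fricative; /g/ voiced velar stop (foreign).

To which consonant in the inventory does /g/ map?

d

/d/ is closest: same manner (stop), place distance 3 (velar→alveolar), same voicing; total 3. Next closest is /t/ at distance 4.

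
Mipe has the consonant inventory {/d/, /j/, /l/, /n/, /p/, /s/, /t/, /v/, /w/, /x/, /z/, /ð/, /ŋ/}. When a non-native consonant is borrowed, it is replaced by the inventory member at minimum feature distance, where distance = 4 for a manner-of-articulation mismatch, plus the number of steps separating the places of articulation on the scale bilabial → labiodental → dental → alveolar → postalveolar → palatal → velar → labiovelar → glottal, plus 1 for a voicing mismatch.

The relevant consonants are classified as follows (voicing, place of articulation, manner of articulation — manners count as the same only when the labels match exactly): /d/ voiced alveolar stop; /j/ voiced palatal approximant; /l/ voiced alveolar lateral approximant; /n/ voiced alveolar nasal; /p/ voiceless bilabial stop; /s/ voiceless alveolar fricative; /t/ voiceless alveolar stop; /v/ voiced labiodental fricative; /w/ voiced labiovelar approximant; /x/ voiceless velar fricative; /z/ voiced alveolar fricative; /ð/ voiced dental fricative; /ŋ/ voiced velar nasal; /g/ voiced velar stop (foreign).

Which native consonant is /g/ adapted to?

d

/d/ is closest: same manner (stop), place distance 3 (velar→alveolar), same voicing; total 3. Next closest is /t/ at distance 4.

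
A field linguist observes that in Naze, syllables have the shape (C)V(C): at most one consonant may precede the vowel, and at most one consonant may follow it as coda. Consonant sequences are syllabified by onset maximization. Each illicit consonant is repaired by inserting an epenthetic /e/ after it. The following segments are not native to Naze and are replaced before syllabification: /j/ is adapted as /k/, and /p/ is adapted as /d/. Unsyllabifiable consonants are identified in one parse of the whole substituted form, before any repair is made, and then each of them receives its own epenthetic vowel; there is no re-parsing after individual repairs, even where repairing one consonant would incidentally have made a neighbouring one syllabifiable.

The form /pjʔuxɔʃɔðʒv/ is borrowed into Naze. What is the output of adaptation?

dekeʔuxɔʃɔðʒeve

Substitution: /p/ → /d/, /j/ → /k/, giving /dkʔuxɔʃɔðʒv/.
Syllabifying with onset maximization leaves /d/, /k/, /ʒ/, /v/ stranded (at most one coda consonant is licensed; onsets are limited to one consonant).
Epenthesis after each stranded consonant: /d/ → /de/, /k/ → /ke/, /ʒ/ → /ʒe/, /v/ → /ve/.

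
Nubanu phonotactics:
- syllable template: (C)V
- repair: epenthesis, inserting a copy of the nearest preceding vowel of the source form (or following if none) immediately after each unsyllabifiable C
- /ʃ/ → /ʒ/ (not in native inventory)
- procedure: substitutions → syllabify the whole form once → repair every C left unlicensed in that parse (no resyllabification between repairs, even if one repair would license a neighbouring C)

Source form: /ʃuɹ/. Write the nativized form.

Substitution: /ʃ/ → /ʒ/, giving /ʒuɹ/.
Syllabifying with onset maximization leaves /ɹ/ stranded (no codas are permitted; onsets are limited to one consonant).
Inserting the epenthetic vowel yields /ɹ/ → /ɹu/.

ʒuɹu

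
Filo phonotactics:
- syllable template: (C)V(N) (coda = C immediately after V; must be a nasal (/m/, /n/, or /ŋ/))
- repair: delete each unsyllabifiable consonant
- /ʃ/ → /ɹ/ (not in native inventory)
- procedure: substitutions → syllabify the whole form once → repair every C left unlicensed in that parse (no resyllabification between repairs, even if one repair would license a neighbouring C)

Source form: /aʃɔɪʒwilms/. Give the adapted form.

aɹɔɪwi

Substitution: /ʃ/ → /ɹ/, giving /aɹɔɪʒwilms/.
The consonants /ʒ/, /l/, /m/, /s/ cannot be parsed into a legal (C)V(N) syllable (only a nasal (/m/, /n/, or /ŋ/) is licensed in coda position; onsets are limited to one consonant).
Each unlicensed consonant is deleted: /ʒ/, /l/, /m/, /s/.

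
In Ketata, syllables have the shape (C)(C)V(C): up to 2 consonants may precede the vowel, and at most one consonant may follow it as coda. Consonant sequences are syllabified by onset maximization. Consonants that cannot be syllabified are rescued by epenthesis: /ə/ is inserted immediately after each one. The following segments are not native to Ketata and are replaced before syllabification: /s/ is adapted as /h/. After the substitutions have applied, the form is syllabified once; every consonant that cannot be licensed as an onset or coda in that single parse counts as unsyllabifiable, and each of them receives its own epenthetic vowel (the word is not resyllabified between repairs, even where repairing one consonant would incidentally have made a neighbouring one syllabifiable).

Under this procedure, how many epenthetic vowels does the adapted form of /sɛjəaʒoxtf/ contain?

After substitution the input is /hɛjəaʒoxtf/.
The unsyllabifiable consonants are /t/, /f/; each receives one epenthetic vowel.

2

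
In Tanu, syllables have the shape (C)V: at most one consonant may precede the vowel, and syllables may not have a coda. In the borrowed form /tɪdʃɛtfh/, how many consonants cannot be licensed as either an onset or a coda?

4

The consonants /d/, /t/, /f/, /h/ cannot be parsed into a legal (C)V syllable (no codas are permitted; onsets are limited to one consonant).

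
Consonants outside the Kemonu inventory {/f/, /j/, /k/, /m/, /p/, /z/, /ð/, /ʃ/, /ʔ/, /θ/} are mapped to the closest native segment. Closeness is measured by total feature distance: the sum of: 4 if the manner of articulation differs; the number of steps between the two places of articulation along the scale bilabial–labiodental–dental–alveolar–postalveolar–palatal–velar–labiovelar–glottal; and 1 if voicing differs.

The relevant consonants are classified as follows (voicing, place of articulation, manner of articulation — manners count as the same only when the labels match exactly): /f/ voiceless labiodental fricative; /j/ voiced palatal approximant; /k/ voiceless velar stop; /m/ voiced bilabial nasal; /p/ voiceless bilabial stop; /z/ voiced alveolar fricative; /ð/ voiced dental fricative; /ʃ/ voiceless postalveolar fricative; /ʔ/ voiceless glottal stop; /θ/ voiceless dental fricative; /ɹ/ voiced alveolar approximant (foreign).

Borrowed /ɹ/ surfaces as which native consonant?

j

/j/ is closest: same manner (approximant), place distance 2 (alveolar→palatal), same voicing; total 2. Next closest is /z/ at distance 4.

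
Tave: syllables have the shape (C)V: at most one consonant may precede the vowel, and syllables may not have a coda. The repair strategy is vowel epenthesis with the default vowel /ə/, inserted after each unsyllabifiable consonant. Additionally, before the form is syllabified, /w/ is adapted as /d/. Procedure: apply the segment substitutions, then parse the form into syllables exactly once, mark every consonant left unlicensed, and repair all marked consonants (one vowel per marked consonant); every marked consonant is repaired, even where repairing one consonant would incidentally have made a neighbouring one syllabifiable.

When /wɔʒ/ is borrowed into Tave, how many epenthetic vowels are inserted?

After substitution the input is /dɔʒ/.
The unsyllabifiable consonants are /ʒ/; each receives one epenthetic vowel.

1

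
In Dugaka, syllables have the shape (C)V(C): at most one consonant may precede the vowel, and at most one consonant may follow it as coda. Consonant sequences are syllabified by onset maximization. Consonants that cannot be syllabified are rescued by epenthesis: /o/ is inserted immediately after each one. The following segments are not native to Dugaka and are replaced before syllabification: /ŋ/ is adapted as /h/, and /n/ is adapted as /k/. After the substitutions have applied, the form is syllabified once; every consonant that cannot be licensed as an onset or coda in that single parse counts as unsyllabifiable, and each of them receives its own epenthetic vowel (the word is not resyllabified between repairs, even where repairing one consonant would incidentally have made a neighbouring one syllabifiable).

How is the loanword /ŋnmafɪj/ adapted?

Substitution: /ŋ/ → /h/, /n/ → /k/, giving /hkmafɪj/.
Under (C)V(C), the unsyllabifiable consonants are /h/, /k/ (at most one coda consonant is licensed; onsets are limited to one consonant).
Inserting the epenthetic vowel yields /h/ → /ho/, /k/ → /ko/.

hokomafɪj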